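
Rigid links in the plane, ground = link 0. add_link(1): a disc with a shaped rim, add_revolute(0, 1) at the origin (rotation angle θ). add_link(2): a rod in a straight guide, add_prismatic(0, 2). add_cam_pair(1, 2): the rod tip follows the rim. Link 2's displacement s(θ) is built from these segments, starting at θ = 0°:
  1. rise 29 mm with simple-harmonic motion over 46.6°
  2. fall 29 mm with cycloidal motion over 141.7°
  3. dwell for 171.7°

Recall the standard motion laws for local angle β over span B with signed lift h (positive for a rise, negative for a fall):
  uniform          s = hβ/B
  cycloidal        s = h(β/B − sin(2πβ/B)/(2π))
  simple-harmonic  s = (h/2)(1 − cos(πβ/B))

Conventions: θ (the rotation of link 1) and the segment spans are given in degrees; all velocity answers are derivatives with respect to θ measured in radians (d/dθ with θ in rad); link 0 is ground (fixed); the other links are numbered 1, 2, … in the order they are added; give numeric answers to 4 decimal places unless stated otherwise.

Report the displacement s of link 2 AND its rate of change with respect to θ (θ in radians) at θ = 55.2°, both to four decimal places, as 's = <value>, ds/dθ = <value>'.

segment 1 (0° to 46.6°, simple-harmonic, h = 29) is passed completely: s = 0.0000 + (29) = 29.0000
θ = 55.2° falls in segment 2 (46.6° to 188.3°, cycloidal, h = -29): β = 55.2 − 46.6 = 8.6°, B = 141.7°; Δs = -29·(0.0607 − sin(2π·0.0607)/(2π)) = -0.0423; s = 29.0000 − 0.0423 = 28.9577
velocity in seg [46.6°–188.3°] (cycloidal), θ in radians: β = 8.6° = 0.1501 rad, B = 141.7° = 2.4731 rad; ds/dθ = (h/B)(1 − cos(2πβ/B)) = ((-29)/2.4731)(1 − cos(2π·0.0607)) = -0.842303 mm/rad

s = 28.9577, ds/dθ = -0.8423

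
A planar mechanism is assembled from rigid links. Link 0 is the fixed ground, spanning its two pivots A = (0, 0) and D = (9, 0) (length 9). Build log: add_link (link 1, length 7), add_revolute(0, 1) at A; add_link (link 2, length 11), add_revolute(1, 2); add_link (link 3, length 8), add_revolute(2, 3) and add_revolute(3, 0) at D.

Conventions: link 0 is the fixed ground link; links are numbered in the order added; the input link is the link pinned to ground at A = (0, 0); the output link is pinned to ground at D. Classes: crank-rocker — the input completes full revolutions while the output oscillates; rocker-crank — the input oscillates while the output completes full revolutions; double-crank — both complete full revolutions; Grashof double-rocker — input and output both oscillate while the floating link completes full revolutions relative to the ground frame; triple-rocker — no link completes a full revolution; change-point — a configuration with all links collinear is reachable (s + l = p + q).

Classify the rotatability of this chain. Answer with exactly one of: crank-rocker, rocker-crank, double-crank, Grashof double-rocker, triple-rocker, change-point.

lengths: ground=9, input=7, coupler=11, output=8
sorted: s=7 (shortest), l=11 (longest), p+q=17
s + l = 18 vs p + q = 17
s + l > p + q → non-Grashof → no link fully rotates → triple-rocker

triple-rocker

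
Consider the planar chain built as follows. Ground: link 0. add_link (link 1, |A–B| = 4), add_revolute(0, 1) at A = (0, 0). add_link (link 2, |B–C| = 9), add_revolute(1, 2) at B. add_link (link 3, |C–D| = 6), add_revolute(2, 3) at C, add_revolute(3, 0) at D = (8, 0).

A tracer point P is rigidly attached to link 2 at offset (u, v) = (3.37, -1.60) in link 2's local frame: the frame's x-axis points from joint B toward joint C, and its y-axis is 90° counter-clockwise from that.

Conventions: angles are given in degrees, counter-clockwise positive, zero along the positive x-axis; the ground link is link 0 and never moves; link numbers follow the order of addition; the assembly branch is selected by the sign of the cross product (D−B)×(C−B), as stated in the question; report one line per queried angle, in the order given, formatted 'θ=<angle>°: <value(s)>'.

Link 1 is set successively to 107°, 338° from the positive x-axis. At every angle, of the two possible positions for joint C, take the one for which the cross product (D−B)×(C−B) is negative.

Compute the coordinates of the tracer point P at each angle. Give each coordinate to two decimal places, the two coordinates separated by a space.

A=(0,0), D=(8.00,0)
θ=107°: B = A + 4.00·(cos107°, sin107°) = (-1.1695, 3.8252)
θ=107°: |BD| = 9.9354
θ=107°: circle(B,9.00) ∩ circle(D,6.00): a=7.2323, h=5.3566
θ=107°:   candidates: C₊=(7.5677,5.9844) cross=53.220; C₋=(3.4430,-3.9030) cross=-53.220
θ=107°:   branch - wants cross < 0 → take C=(3.4430,-3.9030) (cross=-53.220)
θ=107°: ex = (C−B)/|BC| = (0.5125,-0.8587); ey = (0.8587,0.5125)
θ=107°: P = B + 3.37·ex + -1.60·ey = (-0.8163,0.1114)
θ=338°: B = A + 4.00·(cos338°, sin338°) = (3.7087, -1.4984)
θ=338°: |BD| = 4.5454
θ=338°: circle(B,9.00) ∩ circle(D,6.00): a=7.2228, h=5.3695
θ=338°:   candidates: C₊=(8.7577,5.9520) cross=24.406; C₋=(12.2979,-4.1867) cross=-24.406
θ=338°:   branch - wants cross < 0 → take C=(12.2979,-4.1867) (cross=-24.406)
θ=338°: ex = (C−B)/|BC| = (0.9543,-0.2987); ey = (0.2987,0.9543)
θ=338°: P = B + 3.37·ex + -1.60·ey = (6.4470,-4.0320)

θ=107°: -0.82 0.11
θ=338°: 6.45 -4.03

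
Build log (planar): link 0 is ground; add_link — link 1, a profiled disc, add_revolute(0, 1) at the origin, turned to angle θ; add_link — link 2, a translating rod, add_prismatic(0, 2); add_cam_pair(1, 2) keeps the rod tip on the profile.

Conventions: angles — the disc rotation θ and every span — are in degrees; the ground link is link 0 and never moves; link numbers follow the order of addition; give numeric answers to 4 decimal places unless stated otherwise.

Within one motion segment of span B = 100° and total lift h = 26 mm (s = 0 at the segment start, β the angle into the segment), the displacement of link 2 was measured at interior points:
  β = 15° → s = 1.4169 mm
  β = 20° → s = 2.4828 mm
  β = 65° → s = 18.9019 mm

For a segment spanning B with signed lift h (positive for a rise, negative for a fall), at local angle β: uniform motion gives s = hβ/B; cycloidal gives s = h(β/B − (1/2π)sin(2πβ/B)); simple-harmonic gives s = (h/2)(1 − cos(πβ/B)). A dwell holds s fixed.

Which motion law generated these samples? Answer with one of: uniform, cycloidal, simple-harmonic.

candidates at β/B = r: uniform s = h·r (linear in β); cycloidal s = h·(r − sin(2πr)/(2π)); simple-harmonic s = (h/2)(1 − cos(πr))
β=15°: printed 1.4169 | uniform 3.9000, cycloidal 0.5523, simple-harmonic 1.4169
β=20°: printed 2.4828 | uniform 5.2000, cycloidal 1.2645, simple-harmonic 2.4828
β=65°: printed 18.9019 | uniform 16.9000, cycloidal 20.2477, simple-harmonic 18.9019
only one law matches every sample → simple-harmonic

simple-harmonic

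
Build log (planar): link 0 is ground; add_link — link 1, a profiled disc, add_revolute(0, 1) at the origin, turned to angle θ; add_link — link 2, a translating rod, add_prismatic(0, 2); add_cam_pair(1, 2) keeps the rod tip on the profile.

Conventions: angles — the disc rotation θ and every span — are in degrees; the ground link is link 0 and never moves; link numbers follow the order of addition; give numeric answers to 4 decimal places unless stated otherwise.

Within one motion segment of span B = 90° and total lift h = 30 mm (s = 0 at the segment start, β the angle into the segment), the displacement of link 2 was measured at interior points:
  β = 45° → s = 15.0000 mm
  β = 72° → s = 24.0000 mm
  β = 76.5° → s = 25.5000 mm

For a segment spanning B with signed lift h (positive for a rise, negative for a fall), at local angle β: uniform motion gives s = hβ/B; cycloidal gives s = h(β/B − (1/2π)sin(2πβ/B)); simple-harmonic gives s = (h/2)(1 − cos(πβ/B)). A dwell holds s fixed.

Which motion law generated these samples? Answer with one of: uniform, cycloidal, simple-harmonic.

candidates at β/B = r: uniform s = h·r (linear in β); cycloidal s = h·(r − sin(2πr)/(2π)); simple-harmonic s = (h/2)(1 − cos(πr))
β=45°: printed 15.0000 | uniform 15.0000, cycloidal 15.0000, simple-harmonic 15.0000
β=72°: printed 24.0000 | uniform 24.0000, cycloidal 28.5410, simple-harmonic 27.1353
β=76.5°: printed 25.5000 | uniform 25.5000, cycloidal 29.3628, simple-harmonic 28.3651
only one law matches every sample → uniform

uniform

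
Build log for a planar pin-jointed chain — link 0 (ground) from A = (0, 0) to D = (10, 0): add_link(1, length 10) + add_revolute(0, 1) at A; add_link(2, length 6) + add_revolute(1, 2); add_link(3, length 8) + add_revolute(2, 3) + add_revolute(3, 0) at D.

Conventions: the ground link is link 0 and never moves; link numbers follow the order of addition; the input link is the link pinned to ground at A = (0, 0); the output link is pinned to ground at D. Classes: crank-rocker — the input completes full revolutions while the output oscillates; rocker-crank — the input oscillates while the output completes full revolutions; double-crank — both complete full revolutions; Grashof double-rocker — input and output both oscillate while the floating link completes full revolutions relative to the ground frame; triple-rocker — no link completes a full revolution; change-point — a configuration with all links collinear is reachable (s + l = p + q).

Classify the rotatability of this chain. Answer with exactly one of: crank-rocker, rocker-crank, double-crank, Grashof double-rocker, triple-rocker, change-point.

lengths: ground=10, input=10, coupler=6, output=8
sorted: s=6 (shortest), l=10 (longest), p+q=18
s + l = 16 vs p + q = 18
s + l < p + q (Grashof) with shortest = coupler link → Grashof double-rocker

Grashof double-rocker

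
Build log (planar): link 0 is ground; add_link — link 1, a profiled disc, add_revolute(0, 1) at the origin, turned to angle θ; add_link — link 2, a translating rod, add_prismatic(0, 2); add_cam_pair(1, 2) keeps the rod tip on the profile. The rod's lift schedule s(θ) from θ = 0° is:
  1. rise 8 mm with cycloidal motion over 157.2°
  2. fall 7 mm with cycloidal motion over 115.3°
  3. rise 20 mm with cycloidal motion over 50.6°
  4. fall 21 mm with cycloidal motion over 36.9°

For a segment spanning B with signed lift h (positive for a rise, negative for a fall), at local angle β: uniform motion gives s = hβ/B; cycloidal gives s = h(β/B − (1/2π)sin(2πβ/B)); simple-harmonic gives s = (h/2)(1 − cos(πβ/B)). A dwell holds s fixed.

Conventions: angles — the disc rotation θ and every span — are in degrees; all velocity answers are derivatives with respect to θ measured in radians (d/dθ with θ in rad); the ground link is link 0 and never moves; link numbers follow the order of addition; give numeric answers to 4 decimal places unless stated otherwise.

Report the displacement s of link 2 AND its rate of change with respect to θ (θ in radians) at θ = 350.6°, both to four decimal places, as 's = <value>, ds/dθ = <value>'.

seg 1 [0°–157.2°] cycloidal, h=8: full span → s += 8 → s = 8.0000
seg 2 [157.2°–272.5°] cycloidal, h=-7: full span → s += -7 → s = 1.0000
seg 3 [272.5°–323.1°] cycloidal, h=20: full span → s += 20 → s = 21.0000
seg 4 [323.1°–360°] cycloidal, h=-21: θ=350.6° here. β=27.5, B=36.9. -21·(0.7453 − sin(2π·0.7453)/(2π)) = -18.9912 → s = 2.0088
velocity in seg [323.1°–360°] (cycloidal), θ in radians: β = 27.5° = 0.4800 rad, B = 36.9° = 0.6440 rad; ds/dθ = (h/B)(1 − cos(2πβ/B)) = ((-21)/0.6440)(1 − cos(2π·0.7453)) = -33.578854 mm/rad

s = 2.0088, ds/dθ = -33.5789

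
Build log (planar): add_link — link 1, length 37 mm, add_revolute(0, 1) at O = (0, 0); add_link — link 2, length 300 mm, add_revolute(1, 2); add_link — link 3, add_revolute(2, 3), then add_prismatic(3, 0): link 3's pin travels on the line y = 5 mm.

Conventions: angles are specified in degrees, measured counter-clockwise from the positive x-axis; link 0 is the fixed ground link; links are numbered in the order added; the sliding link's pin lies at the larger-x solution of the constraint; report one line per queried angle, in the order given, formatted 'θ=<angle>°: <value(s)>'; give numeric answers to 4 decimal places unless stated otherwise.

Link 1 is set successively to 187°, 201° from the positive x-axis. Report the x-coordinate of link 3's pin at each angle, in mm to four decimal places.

geometry: r = 37 mm, L = 300 mm, e = 5 mm
θ=187°: crank pin P = (r cos θ, r sin θ) = (-36.724208, -4.509166)
θ=187°: h = r sin θ − e = -4.509166 − 5 = -9.509166
θ=187°: x = r cos θ + √(L² − h²) = -36.724208 + 299.849255 = 263.125047
θ=201°: crank pin P = (r cos θ, r sin θ) = (-34.542476, -13.259614)
θ=201°: h = r sin θ − e = -13.259614 − 5 = -18.259614
θ=201°: x = r cos θ + √(L² − h²) = -34.542476 + 299.443795 = 264.901319

θ=187°: 263.1250
θ=201°: 264.9013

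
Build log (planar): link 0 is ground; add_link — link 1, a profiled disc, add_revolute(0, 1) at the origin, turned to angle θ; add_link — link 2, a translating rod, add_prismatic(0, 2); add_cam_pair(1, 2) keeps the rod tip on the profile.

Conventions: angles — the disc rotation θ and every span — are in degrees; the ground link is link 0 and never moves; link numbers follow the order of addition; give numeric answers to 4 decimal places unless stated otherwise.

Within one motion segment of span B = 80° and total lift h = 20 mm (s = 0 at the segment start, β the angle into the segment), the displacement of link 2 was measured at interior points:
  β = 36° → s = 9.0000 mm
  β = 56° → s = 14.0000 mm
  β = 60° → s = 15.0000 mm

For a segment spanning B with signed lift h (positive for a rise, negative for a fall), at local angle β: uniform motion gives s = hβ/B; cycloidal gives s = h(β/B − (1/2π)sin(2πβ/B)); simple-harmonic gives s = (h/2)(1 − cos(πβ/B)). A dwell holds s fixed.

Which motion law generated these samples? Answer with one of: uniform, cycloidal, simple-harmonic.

candidates at β/B = r: uniform s = h·r (linear in β); cycloidal s = h·(r − sin(2πr)/(2π)); simple-harmonic s = (h/2)(1 − cos(πr))
β=36°: printed 9.0000 | uniform 9.0000, cycloidal 8.0164, simple-harmonic 8.4357
β=56°: printed 14.0000 | uniform 14.0000, cycloidal 17.0273, simple-harmonic 15.8779
β=60°: printed 15.0000 | uniform 15.0000, cycloidal 18.1831, simple-harmonic 17.0711
only one law matches every sample → uniform

uniform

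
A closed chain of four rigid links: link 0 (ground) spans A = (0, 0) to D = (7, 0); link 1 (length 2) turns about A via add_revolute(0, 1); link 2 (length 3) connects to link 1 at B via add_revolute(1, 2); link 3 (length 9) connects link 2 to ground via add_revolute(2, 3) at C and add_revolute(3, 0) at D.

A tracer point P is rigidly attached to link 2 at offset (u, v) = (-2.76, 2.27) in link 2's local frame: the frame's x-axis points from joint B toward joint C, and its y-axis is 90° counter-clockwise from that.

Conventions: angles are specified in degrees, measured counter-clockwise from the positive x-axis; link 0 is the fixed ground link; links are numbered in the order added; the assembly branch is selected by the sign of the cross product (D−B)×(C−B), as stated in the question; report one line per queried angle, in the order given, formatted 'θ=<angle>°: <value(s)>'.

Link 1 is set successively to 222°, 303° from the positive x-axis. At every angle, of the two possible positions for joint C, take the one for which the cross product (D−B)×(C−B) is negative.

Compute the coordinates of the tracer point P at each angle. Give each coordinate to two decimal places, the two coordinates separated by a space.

A=(0,0), D=(7.00,0)
θ=222°: B = A + 2.00·(cos222°, sin222°) = (-1.4863, -1.3383)
θ=222°: |BD| = 8.5912
θ=222°: circle(B,3.00) ∩ circle(D,9.00): a=0.1052, h=2.9982
θ=222°:   candidates: C₊=(-1.8494,1.6397) cross=25.758; C₋=(-0.9153,-4.2834) cross=-25.758
θ=222°:   branch - wants cross < 0 → take C=(-0.9153,-4.2834) (cross=-25.758)
θ=222°: ex = (C−B)/|BC| = (0.1903,-0.9817); ey = (0.9817,0.1903)
θ=222°: P = B + -2.76·ex + 2.27·ey = (0.2169,1.8033)
θ=303°: B = A + 2.00·(cos303°, sin303°) = (1.0893, -1.6773)
θ=303°: |BD| = 6.1441
θ=303°: circle(B,3.00) ∩ circle(D,9.00): a=-2.7872, h=1.1097
θ=303°:   candidates: C₊=(-1.8950,-1.3707) cross=6.818; C₋=(-1.2891,-3.5058) cross=-6.818
θ=303°:   branch - wants cross < 0 → take C=(-1.2891,-3.5058) (cross=-6.818)
θ=303°: ex = (C−B)/|BC| = (-0.7928,-0.6095); ey = (0.6095,-0.7928)
θ=303°: P = B + -2.76·ex + 2.27·ey = (4.6609,-1.7948)

θ=222°: 0.22 1.80
θ=303°: 4.66 -1.79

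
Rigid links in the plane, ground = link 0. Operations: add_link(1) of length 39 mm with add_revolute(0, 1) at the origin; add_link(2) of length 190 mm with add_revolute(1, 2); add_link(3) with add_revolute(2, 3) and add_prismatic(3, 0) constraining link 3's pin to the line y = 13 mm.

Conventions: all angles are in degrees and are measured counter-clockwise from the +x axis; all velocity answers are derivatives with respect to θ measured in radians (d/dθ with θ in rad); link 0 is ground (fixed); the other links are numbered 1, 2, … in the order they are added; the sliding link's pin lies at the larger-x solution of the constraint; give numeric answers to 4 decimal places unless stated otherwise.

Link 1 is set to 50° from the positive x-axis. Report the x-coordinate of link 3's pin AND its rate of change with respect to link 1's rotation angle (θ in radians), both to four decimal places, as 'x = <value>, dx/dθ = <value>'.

geometry: r = 39 mm, L = 190 mm, e = 13 mm
crank pin P = (r cos θ, r sin θ) = (25.068717, 29.875733)
h = r sin θ − e = 29.875733 − 13 = 16.875733
x = r cos θ + √(L² − h²) = 25.068717 + 189.249068 = 214.317784
dx/dθ = −r sin θ − h·r cos θ/√(L² − h²) (θ in radians; h = 16.875733) = -32.111163

x = 214.3178, dx/dθ = -32.1112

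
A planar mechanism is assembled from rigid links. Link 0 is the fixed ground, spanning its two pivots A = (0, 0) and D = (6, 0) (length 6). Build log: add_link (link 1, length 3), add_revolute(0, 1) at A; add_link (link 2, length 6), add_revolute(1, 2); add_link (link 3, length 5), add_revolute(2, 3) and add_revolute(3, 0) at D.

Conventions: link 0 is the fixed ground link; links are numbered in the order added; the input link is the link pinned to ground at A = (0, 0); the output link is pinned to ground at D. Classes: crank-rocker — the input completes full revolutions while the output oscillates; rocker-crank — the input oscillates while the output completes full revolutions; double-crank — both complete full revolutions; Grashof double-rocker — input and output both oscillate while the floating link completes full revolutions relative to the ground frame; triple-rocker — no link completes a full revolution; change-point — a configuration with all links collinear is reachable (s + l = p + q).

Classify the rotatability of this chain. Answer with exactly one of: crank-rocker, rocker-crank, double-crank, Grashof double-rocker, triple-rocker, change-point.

lengths: ground=6, input=3, coupler=6, output=5
sorted: s=3 (shortest), l=6 (longest), p+q=11
s + l = 9 vs p + q = 11
s + l < p + q (Grashof) with shortest = input link → crank-rocker

crank-rocker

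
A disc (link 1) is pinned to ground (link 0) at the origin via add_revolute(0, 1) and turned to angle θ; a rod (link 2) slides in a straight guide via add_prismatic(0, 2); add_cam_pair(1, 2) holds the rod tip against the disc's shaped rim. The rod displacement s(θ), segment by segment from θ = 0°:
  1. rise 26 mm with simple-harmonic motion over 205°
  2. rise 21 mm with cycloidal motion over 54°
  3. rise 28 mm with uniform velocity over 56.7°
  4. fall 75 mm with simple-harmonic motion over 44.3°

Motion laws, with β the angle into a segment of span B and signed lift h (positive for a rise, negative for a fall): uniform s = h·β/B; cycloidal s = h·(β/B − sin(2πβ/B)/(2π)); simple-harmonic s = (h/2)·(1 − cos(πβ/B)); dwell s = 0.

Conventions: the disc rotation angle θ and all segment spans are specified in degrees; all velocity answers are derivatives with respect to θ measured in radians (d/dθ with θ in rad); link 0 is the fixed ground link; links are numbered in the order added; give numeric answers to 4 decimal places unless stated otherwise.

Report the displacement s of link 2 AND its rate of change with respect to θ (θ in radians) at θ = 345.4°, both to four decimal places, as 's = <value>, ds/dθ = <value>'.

segment 1 (0° to 205°, simple-harmonic, h = 26) is passed completely: s = 0.0000 + (26) = 26.0000
segment 2 (205° to 259°, cycloidal, h = 21) is passed completely: s = 26.0000 + (21) = 47.0000
segment 3 (259° to 315.7°, uniform, h = 28) is passed completely: s = 47.0000 + (28) = 75.0000
θ = 345.4° falls in segment 4 (315.7° to 360°, simple-harmonic, h = -75): β = 345.4 − 315.7 = 29.7°, B = 44.3°; Δs = -75/2·(1 − cos(π·0.6704)) = -56.6325; s = 75.0000 − 56.6325 = 18.3675
velocity in seg [315.7°–360°] (simple-harmonic), θ in radians: β = 29.7° = 0.5184 rad, B = 44.3° = 0.7732 rad; ds/dθ = (πh/(2B)) sin(πβ/B) = (π·(-75)/(2·0.7732)) sin(π·0.6704) = -131.046810 mm/rad

s = 18.3675, ds/dθ = -131.0468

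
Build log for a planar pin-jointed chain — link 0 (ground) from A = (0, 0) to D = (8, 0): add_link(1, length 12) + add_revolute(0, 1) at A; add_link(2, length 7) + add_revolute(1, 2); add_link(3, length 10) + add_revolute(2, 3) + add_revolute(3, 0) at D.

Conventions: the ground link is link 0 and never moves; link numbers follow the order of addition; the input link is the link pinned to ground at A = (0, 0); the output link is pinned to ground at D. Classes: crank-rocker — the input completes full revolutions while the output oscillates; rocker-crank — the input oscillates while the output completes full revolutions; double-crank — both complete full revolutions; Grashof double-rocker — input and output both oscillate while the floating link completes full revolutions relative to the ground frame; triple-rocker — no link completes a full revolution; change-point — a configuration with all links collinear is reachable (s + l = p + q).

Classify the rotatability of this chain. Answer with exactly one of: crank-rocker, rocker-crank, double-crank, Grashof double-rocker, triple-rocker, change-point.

lengths: ground=8, input=12, coupler=7, output=10
sorted: s=7 (shortest), l=12 (longest), p+q=18
s + l = 19 vs p + q = 18
s + l > p + q → non-Grashof → no link fully rotates → triple-rocker

triple-rocker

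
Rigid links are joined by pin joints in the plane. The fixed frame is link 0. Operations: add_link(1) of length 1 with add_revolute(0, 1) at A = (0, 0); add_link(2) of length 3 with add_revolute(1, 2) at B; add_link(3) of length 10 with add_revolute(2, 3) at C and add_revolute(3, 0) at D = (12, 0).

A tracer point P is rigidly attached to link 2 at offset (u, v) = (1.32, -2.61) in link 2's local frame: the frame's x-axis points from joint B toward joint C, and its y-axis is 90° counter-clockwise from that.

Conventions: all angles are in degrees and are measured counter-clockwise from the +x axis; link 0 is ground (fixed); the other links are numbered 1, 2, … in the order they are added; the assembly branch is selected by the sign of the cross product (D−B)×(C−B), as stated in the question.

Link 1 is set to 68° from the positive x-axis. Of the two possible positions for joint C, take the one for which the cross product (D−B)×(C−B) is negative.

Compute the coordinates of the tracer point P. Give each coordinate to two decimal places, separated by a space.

A=(0,0), D=(12.00,0)
B = A + 1.00·(cos68°, sin68°) = (0.3746, 0.9272)
|BD| = 11.6623
circle(B,3.00) ∩ circle(D,10.00): a=1.9297, h=2.2970
  candidates: C₊=(2.4808,3.0635) cross=26.788; C₋=(2.1156,-1.5160) cross=-26.788
  branch - wants cross < 0 → take C=(2.1156,-1.5160) (cross=-26.788)
ex = (C−B)/|BC| = (0.5803,-0.8144); ey = (0.8144,0.5803)
P = B + 1.32·ex + -2.61·ey = (-0.9849,-1.6624)

-0.98 -1.66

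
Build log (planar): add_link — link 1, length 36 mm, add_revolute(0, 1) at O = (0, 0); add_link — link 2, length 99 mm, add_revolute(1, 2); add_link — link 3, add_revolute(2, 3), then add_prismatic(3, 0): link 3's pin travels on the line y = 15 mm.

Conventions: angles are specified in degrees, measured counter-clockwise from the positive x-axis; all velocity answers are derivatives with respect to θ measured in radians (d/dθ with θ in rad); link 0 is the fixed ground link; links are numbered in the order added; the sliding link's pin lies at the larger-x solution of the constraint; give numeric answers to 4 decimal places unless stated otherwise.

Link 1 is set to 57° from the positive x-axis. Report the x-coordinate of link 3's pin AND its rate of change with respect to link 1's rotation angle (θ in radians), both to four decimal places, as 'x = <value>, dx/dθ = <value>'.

geometry: r = 36 mm, L = 99 mm, e = 15 mm
crank pin P = (r cos θ, r sin θ) = (19.607005, 30.192140)
h = r sin θ − e = 30.192140 − 15 = 15.192140
x = r cos θ + √(L² − h²) = 19.607005 + 97.827393 = 117.434399
dx/dθ = −r sin θ − h·r cos θ/√(L² − h²) (θ in radians; h = 15.192140) = -33.237017

x = 117.4344, dx/dθ = -33.2370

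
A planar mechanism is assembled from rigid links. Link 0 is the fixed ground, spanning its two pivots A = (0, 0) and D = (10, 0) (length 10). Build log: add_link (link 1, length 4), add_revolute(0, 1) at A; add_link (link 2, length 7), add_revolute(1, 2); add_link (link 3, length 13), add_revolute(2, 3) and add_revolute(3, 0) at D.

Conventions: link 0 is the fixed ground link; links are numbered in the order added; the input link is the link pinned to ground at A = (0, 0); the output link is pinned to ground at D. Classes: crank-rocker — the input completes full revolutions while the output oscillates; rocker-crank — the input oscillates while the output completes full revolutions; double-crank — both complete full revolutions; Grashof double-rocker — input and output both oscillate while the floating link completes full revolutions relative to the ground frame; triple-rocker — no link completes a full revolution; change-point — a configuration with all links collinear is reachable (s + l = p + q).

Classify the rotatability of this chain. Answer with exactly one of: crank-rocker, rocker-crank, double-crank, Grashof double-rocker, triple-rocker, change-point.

lengths: ground=10, input=4, coupler=7, output=13
sorted: s=4 (shortest), l=13 (longest), p+q=17
s + l = 17 vs p + q = 17
s + l = p + q → change-point (collinear configuration reachable)

change-point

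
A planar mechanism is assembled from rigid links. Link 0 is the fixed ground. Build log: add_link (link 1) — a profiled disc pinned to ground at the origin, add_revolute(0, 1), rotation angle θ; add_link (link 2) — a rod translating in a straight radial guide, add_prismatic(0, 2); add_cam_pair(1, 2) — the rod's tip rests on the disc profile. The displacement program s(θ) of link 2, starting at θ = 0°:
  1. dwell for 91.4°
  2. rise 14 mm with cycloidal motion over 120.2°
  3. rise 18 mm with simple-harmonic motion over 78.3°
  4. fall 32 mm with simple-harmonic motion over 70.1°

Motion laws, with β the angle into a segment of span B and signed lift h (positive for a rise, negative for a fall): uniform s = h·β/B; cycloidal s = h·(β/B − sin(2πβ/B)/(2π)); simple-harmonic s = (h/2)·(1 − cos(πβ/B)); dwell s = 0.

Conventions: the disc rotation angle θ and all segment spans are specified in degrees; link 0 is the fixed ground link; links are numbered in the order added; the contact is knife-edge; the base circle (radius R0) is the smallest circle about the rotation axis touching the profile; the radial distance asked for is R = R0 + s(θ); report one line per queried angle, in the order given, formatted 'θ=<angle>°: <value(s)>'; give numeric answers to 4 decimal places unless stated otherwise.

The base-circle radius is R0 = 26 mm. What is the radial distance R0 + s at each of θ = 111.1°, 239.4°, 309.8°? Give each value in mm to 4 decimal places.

seg 1 [0°–91.4°] dwell: s stays 0.0000
seg 2 [91.4°–211.6°] cycloidal, h=14: θ=111.1° here. β=19.7, B=120.2. 14·(0.1639 − sin(2π·0.1639)/(2π)) = 0.3846 → s = 0.3846
seg 2 [91.4°–211.6°] cycloidal, h=14: full span → s += 14 → s = 14.0000
seg 3 [211.6°–289.9°] simple-harmonic, h=18: θ=239.4° here. β=27.8, B=78.3. 18/2·(1 − cos(π·0.3550)) = 5.0417 → s = 19.0417
seg 3 [211.6°–289.9°] simple-harmonic, h=18: full span → s += 18 → s = 32.0000
seg 4 [289.9°–360°] simple-harmonic, h=-32: θ=309.8° here. β=19.9, B=70.1. -32/2·(1 − cos(π·0.2839)) = -5.9523 → s = 26.0477
θ=111.1°: R = R0 + s = 26 + 0.3846 = 26.3846
θ=239.4°: R = R0 + s = 26 + 19.0417 = 45.0417
θ=309.8°: R = R0 + s = 26 + 26.0477 = 52.0477

θ=111.1°: 26.3846
θ=239.4°: 45.0417
θ=309.8°: 52.0477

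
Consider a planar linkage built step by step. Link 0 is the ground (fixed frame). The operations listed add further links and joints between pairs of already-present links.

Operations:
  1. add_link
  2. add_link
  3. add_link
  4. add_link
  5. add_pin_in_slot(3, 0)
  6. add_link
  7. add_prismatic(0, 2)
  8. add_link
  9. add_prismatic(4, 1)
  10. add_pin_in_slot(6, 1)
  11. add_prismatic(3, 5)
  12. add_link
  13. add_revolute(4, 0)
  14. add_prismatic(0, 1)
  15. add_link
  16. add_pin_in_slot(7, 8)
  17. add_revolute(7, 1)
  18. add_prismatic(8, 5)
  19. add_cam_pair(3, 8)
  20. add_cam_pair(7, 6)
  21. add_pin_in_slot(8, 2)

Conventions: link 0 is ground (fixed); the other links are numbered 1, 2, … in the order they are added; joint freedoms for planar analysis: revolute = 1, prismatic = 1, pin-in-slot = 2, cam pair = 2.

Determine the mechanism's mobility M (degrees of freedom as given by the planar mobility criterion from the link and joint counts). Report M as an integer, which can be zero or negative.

(L,J1,J2)=(1,0,0); link0 fixed
link1: (2,0,0)
link2: (3,0,0)
link3: (4,0,0)
link4: (5,0,0)
PS 3-0 [J2]: (5,0,1)
link5: (6,0,1)
P 0-2 [J1]: (6,1,1)
link6: (7,1,1)
P 4-1 [J1]: (7,2,1)
PS 6-1 [J2]: (7,2,2)
P 3-5 [J1]: (7,3,2)
link7: (8,3,2)
R 4-0 [J1]: (8,4,2)
P 0-1 [J1]: (8,5,2)
link8: (9,5,2)
PS 7-8 [J2]: (9,5,3)
R 7-1 [J1]: (9,6,3)
P 8-5 [J1]: (9,7,3)
C 3-8 [J2]: (9,7,4)
C 7-6 [J2]: (9,7,5)
PS 8-2 [J2]: (9,7,6)
Grübler: 3·8 − 2·7 − 6 = 4

M = 4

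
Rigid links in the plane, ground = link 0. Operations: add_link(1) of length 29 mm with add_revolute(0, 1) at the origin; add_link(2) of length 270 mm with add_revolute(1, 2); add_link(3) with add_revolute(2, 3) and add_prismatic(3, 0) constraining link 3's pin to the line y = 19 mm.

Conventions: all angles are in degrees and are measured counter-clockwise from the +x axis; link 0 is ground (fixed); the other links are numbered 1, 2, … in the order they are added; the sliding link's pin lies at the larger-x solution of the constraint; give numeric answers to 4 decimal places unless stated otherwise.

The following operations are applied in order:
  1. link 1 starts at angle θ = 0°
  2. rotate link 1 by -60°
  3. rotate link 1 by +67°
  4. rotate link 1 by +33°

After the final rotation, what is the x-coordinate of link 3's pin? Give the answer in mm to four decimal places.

geometry: r = 29 mm, L = 270 mm, e = 19 mm; θ starts at 0°
rotate link 1 by -60°: θ ← 0° -60° = -60°
rotate link 1 by +67°: θ ← -60° +67° = 7°
rotate link 1 by +33°: θ ← 7° +33° = 40°
crank pin P = (r cos θ, r sin θ) = (22.215289, 18.640841)
h = r sin θ − e = 18.640841 − 19 = -0.359159
x = r cos θ + √(L² − h²) = 22.215289 + 269.999761 = 292.215050

292.2150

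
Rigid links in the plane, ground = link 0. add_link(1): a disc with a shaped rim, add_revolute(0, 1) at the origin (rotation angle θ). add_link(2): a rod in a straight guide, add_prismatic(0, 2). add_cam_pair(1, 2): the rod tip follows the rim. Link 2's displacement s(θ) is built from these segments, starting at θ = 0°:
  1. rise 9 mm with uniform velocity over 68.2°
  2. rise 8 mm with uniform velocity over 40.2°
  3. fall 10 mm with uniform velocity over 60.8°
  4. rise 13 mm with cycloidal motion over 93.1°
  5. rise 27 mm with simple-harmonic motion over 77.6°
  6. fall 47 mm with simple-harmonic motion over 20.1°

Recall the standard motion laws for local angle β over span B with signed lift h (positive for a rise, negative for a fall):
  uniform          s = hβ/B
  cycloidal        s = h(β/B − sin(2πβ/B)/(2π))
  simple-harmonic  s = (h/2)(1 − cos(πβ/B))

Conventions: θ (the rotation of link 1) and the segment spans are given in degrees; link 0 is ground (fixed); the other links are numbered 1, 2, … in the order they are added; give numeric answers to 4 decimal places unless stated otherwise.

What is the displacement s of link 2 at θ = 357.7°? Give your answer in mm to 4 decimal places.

segment 1 (0° to 68.2°, uniform, h = 9) is passed completely: s = 0.0000 + (9) = 9.0000
segment 2 (68.2° to 108.4°, uniform, h = 8) is passed completely: s = 9.0000 + (8) = 17.0000
segment 3 (108.4° to 169.2°, uniform, h = -10) is passed completely: s = 17.0000 + (-10) = 7.0000
segment 4 (169.2° to 262.3°, cycloidal, h = 13) is passed completely: s = 7.0000 + (13) = 20.0000
segment 5 (262.3° to 339.9°, simple-harmonic, h = 27) is passed completely: s = 20.0000 + (27) = 47.0000
θ = 357.7° falls in segment 6 (339.9° to 360°, simple-harmonic, h = -47): β = 357.7 − 339.9 = 17.8°, B = 20.1°; Δs = -47/2·(1 − cos(π·0.8856)) = -45.4978; s = 47.0000 − 45.4978 = 1.5022

1.5022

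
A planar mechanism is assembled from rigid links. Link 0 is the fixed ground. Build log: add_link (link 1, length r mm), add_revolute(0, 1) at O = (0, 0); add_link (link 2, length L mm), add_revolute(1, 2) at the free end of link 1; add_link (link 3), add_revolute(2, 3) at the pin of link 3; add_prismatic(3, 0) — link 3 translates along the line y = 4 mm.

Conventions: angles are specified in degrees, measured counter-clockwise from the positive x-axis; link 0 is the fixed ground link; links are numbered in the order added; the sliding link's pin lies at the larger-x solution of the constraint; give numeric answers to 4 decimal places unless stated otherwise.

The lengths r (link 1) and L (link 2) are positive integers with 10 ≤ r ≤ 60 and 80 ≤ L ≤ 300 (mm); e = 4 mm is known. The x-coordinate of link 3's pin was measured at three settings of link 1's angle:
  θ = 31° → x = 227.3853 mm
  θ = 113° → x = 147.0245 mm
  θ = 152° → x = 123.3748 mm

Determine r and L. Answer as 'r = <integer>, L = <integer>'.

constraint per measurement: (x − r cos θ)² + (r sin θ − e)² = L²
subtracting the θ₁ and θ₂ equations cancels the r² and L² terms:
r = (x₁² − x₂²) / (2[(x₁cos θ₁ + e sin θ₁) − (x₂cos θ₂ + e sin θ₂)]) = 60.0000 → r = 60
L² = (x₁ − r cos θ₁)² + (r sin θ₁ − e)² = 31683.9871 → L = 178.0000 → L = 178
check at θ₃=152°: x = 123.3748 (printed 123.3748) ✓

r = 60, L = 178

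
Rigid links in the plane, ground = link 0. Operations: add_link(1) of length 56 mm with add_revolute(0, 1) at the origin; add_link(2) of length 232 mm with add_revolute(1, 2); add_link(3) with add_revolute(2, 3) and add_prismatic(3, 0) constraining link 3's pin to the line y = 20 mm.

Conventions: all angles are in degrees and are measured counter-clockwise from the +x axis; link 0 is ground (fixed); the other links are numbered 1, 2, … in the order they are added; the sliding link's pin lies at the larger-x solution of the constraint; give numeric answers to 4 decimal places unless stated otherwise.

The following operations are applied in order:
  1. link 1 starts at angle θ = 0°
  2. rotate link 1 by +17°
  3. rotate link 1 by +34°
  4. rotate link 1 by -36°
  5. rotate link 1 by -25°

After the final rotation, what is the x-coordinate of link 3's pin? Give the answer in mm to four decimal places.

geometry: r = 56 mm, L = 232 mm, e = 20 mm; θ starts at 0°
rotate link 1 by +17°: θ ← 0° +17° = 17°
rotate link 1 by +34°: θ ← 17° +34° = 51°
rotate link 1 by -36°: θ ← 51° -36° = 15°
rotate link 1 by -25°: θ ← 15° -25° = -10°
crank pin P = (r cos θ, r sin θ) = (55.149234, -9.724298)
h = r sin θ − e = -9.724298 − 20 = -29.724298
x = r cos θ + √(L² − h²) = 55.149234 + 230.087953 = 285.237187

285.2372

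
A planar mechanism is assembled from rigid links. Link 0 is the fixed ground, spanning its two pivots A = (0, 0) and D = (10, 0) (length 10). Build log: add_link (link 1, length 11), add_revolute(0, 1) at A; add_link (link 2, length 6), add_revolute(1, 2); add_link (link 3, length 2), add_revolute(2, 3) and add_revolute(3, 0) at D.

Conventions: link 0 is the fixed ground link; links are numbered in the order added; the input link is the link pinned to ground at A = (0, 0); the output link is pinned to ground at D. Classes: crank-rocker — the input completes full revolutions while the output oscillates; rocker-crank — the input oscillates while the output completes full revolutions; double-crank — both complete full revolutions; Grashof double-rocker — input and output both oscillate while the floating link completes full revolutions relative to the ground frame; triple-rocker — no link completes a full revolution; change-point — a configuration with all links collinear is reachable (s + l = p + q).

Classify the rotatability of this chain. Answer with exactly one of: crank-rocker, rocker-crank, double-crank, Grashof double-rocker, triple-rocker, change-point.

lengths: ground=10, input=11, coupler=6, output=2
sorted: s=2 (shortest), l=11 (longest), p+q=16
s + l = 13 vs p + q = 16
s + l < p + q (Grashof) with shortest = output link → rocker-crank

rocker-crank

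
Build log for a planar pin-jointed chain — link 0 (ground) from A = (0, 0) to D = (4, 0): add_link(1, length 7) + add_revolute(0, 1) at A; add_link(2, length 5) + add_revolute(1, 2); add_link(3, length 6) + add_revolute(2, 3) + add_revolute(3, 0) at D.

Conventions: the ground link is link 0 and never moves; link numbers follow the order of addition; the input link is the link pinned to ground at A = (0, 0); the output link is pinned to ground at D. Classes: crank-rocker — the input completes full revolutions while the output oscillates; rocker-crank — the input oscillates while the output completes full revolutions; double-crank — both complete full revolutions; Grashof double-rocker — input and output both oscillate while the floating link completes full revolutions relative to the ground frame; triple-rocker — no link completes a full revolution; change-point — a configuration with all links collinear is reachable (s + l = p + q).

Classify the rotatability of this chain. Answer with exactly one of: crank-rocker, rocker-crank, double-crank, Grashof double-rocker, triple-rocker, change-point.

lengths: ground=4, input=7, coupler=5, output=6
sorted: s=4 (shortest), l=7 (longest), p+q=11
s + l = 11 vs p + q = 11
s + l = p + q → change-point (collinear configuration reachable)

change-point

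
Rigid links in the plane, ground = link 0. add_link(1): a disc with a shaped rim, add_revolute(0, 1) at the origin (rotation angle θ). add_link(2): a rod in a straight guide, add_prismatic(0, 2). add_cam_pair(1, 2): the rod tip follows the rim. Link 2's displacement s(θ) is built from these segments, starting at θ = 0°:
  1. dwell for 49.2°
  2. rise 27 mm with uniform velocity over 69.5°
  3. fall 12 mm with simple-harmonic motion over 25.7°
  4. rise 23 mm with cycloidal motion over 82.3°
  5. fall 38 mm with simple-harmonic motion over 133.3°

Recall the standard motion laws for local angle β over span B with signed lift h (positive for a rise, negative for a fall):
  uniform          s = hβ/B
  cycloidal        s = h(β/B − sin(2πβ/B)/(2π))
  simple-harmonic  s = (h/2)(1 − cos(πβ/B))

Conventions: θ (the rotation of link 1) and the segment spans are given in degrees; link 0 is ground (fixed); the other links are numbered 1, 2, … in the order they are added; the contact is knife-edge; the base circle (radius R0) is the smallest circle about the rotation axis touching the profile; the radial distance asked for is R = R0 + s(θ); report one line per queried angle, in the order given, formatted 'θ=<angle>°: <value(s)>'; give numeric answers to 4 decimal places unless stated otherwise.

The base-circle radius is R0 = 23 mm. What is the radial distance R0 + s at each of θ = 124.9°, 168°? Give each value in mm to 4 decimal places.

segment 1 (0° to 49.2°, dwell): s unchanged at 0.0000
segment 2 (49.2° to 118.7°, uniform, h = 27) is passed completely: s = 0.0000 + (27) = 27.0000
θ = 124.9° falls in segment 3 (118.7° to 144.4°, simple-harmonic, h = -12): β = 124.9 − 118.7 = 6.2°, B = 25.7°; Δs = -12/2·(1 − cos(π·0.2412)) = -1.6423; s = 27.0000 − 1.6423 = 25.3577
segment 3 (118.7° to 144.4°, simple-harmonic, h = -12) is passed completely: s = 27.0000 + (-12) = 15.0000
θ = 168° falls in segment 4 (144.4° to 226.7°, cycloidal, h = 23): β = 168 − 144.4 = 23.6°, B = 82.3°; Δs = 23·(0.2868 − sin(2π·0.2868)/(2π)) = 3.0320; s = 15.0000 + 3.0320 = 18.0320
θ=124.9°: R = R0 + s = 23 + 25.3577 = 48.3577
θ=168°: R = R0 + s = 23 + 18.0320 = 41.0320

θ=124.9°: 48.3577
θ=168°: 41.0320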